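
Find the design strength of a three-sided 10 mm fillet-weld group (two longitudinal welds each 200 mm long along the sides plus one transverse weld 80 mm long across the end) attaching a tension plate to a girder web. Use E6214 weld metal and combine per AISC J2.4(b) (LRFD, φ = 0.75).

E62XX → F_EXX = 620 MPa.
t_e = 0.707 × 10 = 7.07 mm.
R_nwl = 0.6 × 620 × 7.07 × 400 × 10⁻³ = 1052 kN (longitudinal, 2 welds).
R_nwt = 0.6 × 620 × 7.07 × 80 × 10⁻³ = 210.4 kN (transverse, base value).
(i) R_nwl + R_nwt = 1262 kN; (ii) 0.85 R_nwl + 1.5 R_nwt = 1210 kN.
R_n = max = 1262 kN [governs: (i)]; φR_n = 946.8 kN.

φR_n ≈ 947 kN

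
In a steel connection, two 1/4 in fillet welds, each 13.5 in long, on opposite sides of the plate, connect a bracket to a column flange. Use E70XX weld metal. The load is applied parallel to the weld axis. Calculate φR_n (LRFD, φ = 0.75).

E70XX → F_EXX = 70 ksi.
Effective throat t_e = 0.707 × 0.25 = 0.1767 in.
Total length L = 27 in; A_we = 0.1767 × 27 = 4.772 in².
F_nw = 0.6 F_EXX = 0.6 × 70 = 42 ksi.
φR_n = 0.75 × 42 × 4.772 = 150.3 kip.

φR_n ≈ 150 kip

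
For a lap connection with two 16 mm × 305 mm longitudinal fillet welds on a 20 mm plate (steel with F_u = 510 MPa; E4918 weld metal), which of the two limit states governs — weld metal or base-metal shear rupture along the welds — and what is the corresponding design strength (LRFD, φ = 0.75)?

φR_n ≈ 1520 kN (weld metal governs)

E49XX → F_EXX = 490 MPa.
t_e = 0.707 × 16 = 11.31 mm; L = 610 mm.
Weld metal: φR_n = 0.75 × 0.6 × 490 × 11.31 × 610 × 10⁻³ = 1522 kN.
Base metal (shear rupture): φR_n = 0.75 × 0.6 × 510 × 20 × 610 × 10⁻³ = 2800 kN.
Governing: weld metal.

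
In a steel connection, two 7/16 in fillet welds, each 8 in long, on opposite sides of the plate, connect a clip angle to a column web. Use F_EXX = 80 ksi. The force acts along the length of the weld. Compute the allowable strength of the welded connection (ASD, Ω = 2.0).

R_n/Ω ≈ 119 kip

Effective throat t_e = 0.707 × 0.4375 = 0.3093 in.
Total length L = 16 in; A_we = 0.3093 × 16 = 4.949 in².
F_nw = 0.6 F_EXX = 0.6 × 80 = 48 ksi.
R_n = 48 × 4.949 = 237.6 kip; R_n/Ω = 237.6/2.0 = 118.8 kip.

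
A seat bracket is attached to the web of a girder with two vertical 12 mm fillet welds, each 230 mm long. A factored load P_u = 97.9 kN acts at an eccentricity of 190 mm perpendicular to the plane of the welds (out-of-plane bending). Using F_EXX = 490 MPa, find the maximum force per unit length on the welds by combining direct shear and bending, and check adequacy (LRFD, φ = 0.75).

f_max ≈ 1080 N/mm; adequate

L_w = 2 × 230 = 460 mm; section modulus (unit throat) S = 2 × L²/6 = 17630 mm².
Direct shear f_v = P/L_w = 97.9×10³/460 = 212.8 N/mm.
Moment M = P × e = 97.9×10³ × 190 = 18601000 N·mm; bending f_b = M/S = 1055 N/mm.
f_max = √(f_v² + f_b²) = √(212.8² + 1055²) = 1076 N/mm.
φr_n = 0.75 × 0.6 × 490 × (0.707 × 12) = 1871 N/mm → adequate.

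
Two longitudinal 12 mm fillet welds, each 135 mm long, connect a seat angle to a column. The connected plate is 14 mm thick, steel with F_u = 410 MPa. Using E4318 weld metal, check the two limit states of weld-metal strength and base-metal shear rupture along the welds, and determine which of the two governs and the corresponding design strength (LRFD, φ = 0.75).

E43XX → F_EXX = 430 MPa.
t_e = 0.707 × 12 = 8.484 mm; L = 270 mm.
Weld metal: φR_n = 0.75 × 0.6 × 430 × 8.484 × 270 × 10⁻³ = 443.2 kN.
Base metal (shear rupture): φR_n = 0.75 × 0.6 × 410 × 14 × 270 × 10⁻³ = 697.4 kN.
Governing: weld metal.

φR_n ≈ 443 kN (weld metal governs)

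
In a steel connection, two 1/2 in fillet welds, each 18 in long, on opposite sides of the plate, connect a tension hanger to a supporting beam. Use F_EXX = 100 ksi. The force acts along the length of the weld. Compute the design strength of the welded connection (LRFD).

φR_n ≈ 573 kips

Effective throat t_e = 0.707 × 0.5 = 0.3535 in.
Total length L = 36 in; A_we = 0.3535 × 36 = 12.73 in².
F_nw = 0.6 F_EXX = 0.6 × 100 = 60 ksi.
φR_n = 0.75 × 60 × 12.73 = 572.7 kips.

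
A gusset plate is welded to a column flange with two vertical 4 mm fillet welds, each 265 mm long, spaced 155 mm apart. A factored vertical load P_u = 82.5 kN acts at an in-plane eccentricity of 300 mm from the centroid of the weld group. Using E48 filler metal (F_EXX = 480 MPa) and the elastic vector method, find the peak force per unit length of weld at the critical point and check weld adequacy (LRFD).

Total weld length L_w = 530 mm. Treat welds as unit-width lines.
Polar moment about centroid: J = 2[d³/12 + d(b/2)²] = 2[265³/12 + 265×77.5²] = 6285000 mm³.
Direct shear f_v = P/L_w = 82.5×10³ / 530 = 155.7 N/mm (vertical).
Torsion M = P·e = 82.5×10³ × 300 = 24750000 N·mm.
Critical point at (x, y) = (77.5, 132.5) from centroid. f_tx = M·y/J = 521.8 N/mm; f_ty = M·x/J = 305.2 N/mm.
Resultant f_max = √[f_tx² + (f_v + f_ty)²] = √[521.8² + (155.7 + 305.2)²] = 696.2 N/mm.
Capacity per unit length: φr_n = 0.75 × 0.6 × 480 × (0.707 × 4) = 610.8 N/mm.
696.2 > 610.8 → NOT adequate.

f_max ≈ 696 N/mm; NOT adequate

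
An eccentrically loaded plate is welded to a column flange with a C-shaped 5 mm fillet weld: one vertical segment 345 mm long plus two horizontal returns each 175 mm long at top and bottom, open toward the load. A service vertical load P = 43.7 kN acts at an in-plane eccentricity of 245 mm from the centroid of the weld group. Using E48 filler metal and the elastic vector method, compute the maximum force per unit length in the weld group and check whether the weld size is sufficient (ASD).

E48XX → F_EXX = 480 MPa.
Total weld length L_w = 695 mm. Treat welds as unit-width lines.
Centroid: x̄ = 2×175×87.5 / 695 = 44.06 mm from the vertical weld.
Polar moment about centroid: J = I_x + I_y = [345³/12 + 2×175×172.5²] + [345×44.06² + 2(175³/12 + 175×43.44²)] = 16060000 mm³.
Direct shear f_v = P/L_w = 43.7×10³ / 695 = 62.88 N/mm (vertical).
Torsion M = P·e = 43.7×10³ × 245 = 10706000 N·mm.
Critical point at (x, y) = (130.9, 172.5) from centroid. f_tx = M·y/J = 115 N/mm; f_ty = M·x/J = 87.29 N/mm.
Resultant f_max = √[f_tx² + (f_v + f_ty)²] = √[115² + (62.88 + 87.29)²] = 189.1 N/mm.
Capacity per unit length: r_n/Ω = (1/2.0) × 0.6 × 480 × (0.707 × 5) = 509 N/mm.
189.1 ≤ 509 → adequate.

f_max ≈ 189 N/mm; adequate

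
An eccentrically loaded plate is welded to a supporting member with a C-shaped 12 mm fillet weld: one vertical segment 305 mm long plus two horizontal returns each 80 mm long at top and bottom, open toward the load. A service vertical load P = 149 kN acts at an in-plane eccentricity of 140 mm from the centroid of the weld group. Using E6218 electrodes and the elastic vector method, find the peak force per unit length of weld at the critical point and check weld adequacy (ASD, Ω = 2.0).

E62XX → F_EXX = 620 MPa.
Total weld length L_w = 465 mm. Treat welds as unit-width lines.
Centroid: x̄ = 2×80×40 / 465 = 13.76 mm from the vertical weld.
Polar moment about centroid: J = I_x + I_y = [305³/12 + 2×80×152.5²] + [305×13.76² + 2(80³/12 + 80×26.24²)] = 6339000 mm³.
Direct shear f_v = P/L_w = 149×10³ / 465 = 320.4 N/mm (vertical).
Torsion M = P·e = 149×10³ × 140 = 20860000 N·mm.
Critical point at (x, y) = (66.24, 152.5) from centroid. f_tx = M·y/J = 501.9 N/mm; f_ty = M·x/J = 218 N/mm.
Resultant f_max = √[f_tx² + (f_v + f_ty)²] = √[501.9² + (320.4 + 218)²] = 736 N/mm.
Capacity per unit length: r_n/Ω = (1/2.0) × 0.6 × 620 × (0.707 × 12) = 1578 N/mm.
736 ≤ 1578 → adequate.

f_max ≈ 736 N/mm; adequate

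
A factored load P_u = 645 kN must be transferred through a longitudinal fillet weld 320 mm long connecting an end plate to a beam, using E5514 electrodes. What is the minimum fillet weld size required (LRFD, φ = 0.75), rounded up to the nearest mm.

w = 12 mm

E55XX → F_EXX = 550 MPa.
Total weld length L = 320 mm.
Required throat t_e = P_u / (φ × 0.6 F_EXX × L) = 645 / (0.75 × 0.6 × 550 × 320 × 10⁻³) = 8.144 mm.
Required leg w = t_e / 0.707 = 11.52 mm → use 12 mm.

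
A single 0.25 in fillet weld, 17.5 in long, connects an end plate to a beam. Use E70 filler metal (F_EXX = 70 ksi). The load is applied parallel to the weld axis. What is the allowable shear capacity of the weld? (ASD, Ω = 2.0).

Effective throat t_e = 0.707 × 0.25 = 0.1767 in.
Total length L = 17.5 in; A_we = 0.1767 × 17.5 = 3.093 in².
F_nw = 0.6 F_EXX = 0.6 × 70 = 42 ksi.
R_n = 42 × 3.093 = 129.9 kip; R_n/Ω = 129.9/2.0 = 64.96 kip.

R_n/Ω ≈ 65 kip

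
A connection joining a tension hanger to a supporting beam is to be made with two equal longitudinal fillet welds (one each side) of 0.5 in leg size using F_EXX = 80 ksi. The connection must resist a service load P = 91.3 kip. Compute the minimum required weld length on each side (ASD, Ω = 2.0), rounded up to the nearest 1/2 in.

Throat t_e = 0.707 × 0.5 = 0.3535 in.
r_n/Ω = (0.6 × 80 × 0.3535) / 2.0 = 8.484 kip/in.
L_req = P / (r_n/Ω) = 91.3 / 8.484 = 10.76 in total.
Per side: 10.76 / 2 = 5.381 in.
Round up → use L = 5.5 in on each side.

L = 5.5 in on each side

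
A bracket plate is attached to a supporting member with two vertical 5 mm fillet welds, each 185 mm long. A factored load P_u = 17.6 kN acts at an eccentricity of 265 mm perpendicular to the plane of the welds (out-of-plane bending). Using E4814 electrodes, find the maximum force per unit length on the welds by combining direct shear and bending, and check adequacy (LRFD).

f_max ≈ 412 N/mm; adequate

E48XX → F_EXX = 480 MPa.
L_w = 2 × 185 = 370 mm; section modulus (unit throat) S = 2 × L²/6 = 11410 mm².
Direct shear f_v = P/L_w = 17.6×10³/370 = 47.57 N/mm.
Moment M = P × e = 17.6×10³ × 265 = 4664000 N·mm; bending f_b = M/S = 408.8 N/mm.
f_max = √(f_v² + f_b²) = √(47.57² + 408.8²) = 411.6 N/mm.
φr_n = 0.75 × 0.6 × 480 × (0.707 × 5) = 763.6 N/mm → adequate.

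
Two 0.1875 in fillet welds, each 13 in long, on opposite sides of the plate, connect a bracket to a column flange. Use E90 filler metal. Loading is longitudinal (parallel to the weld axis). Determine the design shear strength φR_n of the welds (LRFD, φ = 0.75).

E90XX → F_EXX = 90 ksi.
Effective throat t_e = 0.707 × 0.1875 = 0.1326 in.
Total length L = 26 in; A_we = 0.1326 × 26 = 3.447 in².
F_nw = 0.6 F_EXX = 0.6 × 90 = 54 ksi.
φR_n = 0.75 × 54 × 3.447 = 139.6 kips.

φR_n ≈ 140 kips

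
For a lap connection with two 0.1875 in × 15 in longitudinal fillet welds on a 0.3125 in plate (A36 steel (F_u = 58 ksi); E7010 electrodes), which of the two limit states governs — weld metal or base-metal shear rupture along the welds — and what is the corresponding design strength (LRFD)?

E70XX → F_EXX = 70 ksi.
t_e = 0.707 × 0.1875 = 0.1326 in; L = 30 in.
Weld metal: φR_n = 0.75 × 0.6 × 70 × 0.1326 × 30 = 125.3 kip.
Base metal (shear rupture): φR_n = 0.75 × 0.6 × 58 × 0.3125 × 30 = 244.7 kip.
Governing: weld metal.

φR_n ≈ 125 kip (weld metal governs)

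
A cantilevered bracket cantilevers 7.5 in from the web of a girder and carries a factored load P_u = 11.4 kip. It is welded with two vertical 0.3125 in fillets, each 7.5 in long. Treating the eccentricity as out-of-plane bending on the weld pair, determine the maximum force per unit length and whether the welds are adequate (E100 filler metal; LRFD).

f_max ≈ 4.62 kip/in; adequate

E100XX → F_EXX = 100 ksi.
L_w = 2 × 7.5 = 15 in; section modulus (unit throat) S = 2 × L²/6 = 18.75 in².
Direct shear f_v = P/L_w = 11.4/15 = 0.76 kip/in.
Moment M = P × e = 11.4 × 7.5 = 85.5 kip·in; bending f_b = M/S = 4.56 kip/in.
f_max = √(f_v² + f_b²) = √(0.76² + 4.56²) = 4.623 kip/in.
φr_n = 0.75 × 0.6 × 100 × (0.707 × 0.3125) = 9.942 kip/in → adequate.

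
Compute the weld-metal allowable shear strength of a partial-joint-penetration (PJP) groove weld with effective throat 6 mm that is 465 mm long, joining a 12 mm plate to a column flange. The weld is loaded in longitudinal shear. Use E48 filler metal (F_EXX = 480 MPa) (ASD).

Effective throat (given) t_e = 6 mm.
A_we = 6 × 465 = 2790 mm².
F_nw = 0.6 F_EXX = 288 MPa.
R_n/Ω = (288 × 2790) / 2.0 × 10⁻³ = 401.8 kN.

R_n/Ω ≈ 402 kN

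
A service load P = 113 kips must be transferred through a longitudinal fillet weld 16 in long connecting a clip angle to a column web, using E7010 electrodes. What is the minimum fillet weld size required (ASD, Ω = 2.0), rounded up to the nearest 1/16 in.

E70XX → F_EXX = 70 ksi.
Total weld length L = 16 in.
Required throat t_e = P × Ω / (0.6 F_EXX × L) = 113 × 2.0 / (0.6 × 70 × 16) = 0.3363 in.
Required leg w = t_e / 0.707 = 0.4757 in → use 1/2 in.

w = 1/2 in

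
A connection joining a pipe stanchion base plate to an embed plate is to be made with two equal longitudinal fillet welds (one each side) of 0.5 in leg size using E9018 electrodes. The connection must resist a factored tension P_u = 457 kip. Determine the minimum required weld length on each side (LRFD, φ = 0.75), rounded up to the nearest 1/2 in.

E90XX → F_EXX = 90 ksi.
Throat t_e = 0.707 × 0.5 = 0.3535 in.
φr_n = 0.75 × 0.6 × 90 × 0.3535 = 14.32 kip/in.
L_req = P_u / φr_n = 457 / 14.32 = 31.92 in total.
Per side: 31.92 / 2 = 15.96 in.
Round up → use L = 16 in on each side.

L = 16 in on each side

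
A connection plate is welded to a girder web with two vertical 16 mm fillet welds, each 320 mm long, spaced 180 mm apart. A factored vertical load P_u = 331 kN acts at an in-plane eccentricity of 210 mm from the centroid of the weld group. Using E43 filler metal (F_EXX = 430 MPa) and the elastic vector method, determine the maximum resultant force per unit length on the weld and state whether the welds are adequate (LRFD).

f_max ≈ 1520 N/mm; adequate

Total weld length L_w = 640 mm. Treat welds as unit-width lines.
Polar moment about centroid: J = 2[d³/12 + d(b/2)²] = 2[320³/12 + 320×90²] = 10650000 mm³.
Direct shear f_v = P/L_w = 331×10³ / 640 = 517.2 N/mm (vertical).
Torsion M = P·e = 331×10³ × 210 = 69510000 N·mm.
Critical point at (x, y) = (90, 160) from centroid. f_tx = M·y/J = 1045 N/mm; f_ty = M·x/J = 587.7 N/mm.
Resultant f_max = √[f_tx² + (f_v + f_ty)²] = √[1045² + (517.2 + 587.7)²] = 1521 N/mm.
Capacity per unit length: φr_n = 0.75 × 0.6 × 430 × (0.707 × 16) = 2189 N/mm.
1521 ≤ 2189 → adequate.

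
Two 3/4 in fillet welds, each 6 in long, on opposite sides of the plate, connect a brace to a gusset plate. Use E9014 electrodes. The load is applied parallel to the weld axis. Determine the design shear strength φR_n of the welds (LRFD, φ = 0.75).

E90XX → F_EXX = 90 ksi.
Effective throat t_e = 0.707 × 0.75 = 0.5302 in.
Total length L = 12 in; A_we = 0.5302 × 12 = 6.363 in².
F_nw = 0.6 F_EXX = 0.6 × 90 = 54 ksi.
φR_n = 0.75 × 54 × 6.363 = 257.7 kips.

φR_n ≈ 258 kips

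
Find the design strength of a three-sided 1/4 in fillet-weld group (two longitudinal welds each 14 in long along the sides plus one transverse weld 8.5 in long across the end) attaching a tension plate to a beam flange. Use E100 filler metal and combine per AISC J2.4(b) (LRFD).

φR_n ≈ 291 kips

E100XX → F_EXX = 100 ksi.
t_e = 0.707 × 0.25 = 0.1767 in.
R_nwl = 0.6 × 100 × 0.1767 × 28 = 296.9 kips (longitudinal, 2 welds).
R_nwt = 0.6 × 100 × 0.1767 × 8.5 = 90.14 kips (transverse, base value).
(i) R_nwl + R_nwt = 387.1 kips; (ii) 0.85 R_nwl + 1.5 R_nwt = 387.6 kips.
R_n = max = 387.6 kips [governs: (ii)]; φR_n = 290.7 kips.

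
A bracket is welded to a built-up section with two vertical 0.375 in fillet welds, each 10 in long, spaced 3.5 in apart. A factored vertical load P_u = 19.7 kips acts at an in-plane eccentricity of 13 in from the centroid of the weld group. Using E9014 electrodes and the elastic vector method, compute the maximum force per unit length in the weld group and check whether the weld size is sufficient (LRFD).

f_max ≈ 6.35 kip/in; adequate

E90XX → F_EXX = 90 ksi.
Total weld length L_w = 20 in. Treat welds as unit-width lines.
Polar moment about centroid: J = 2[d³/12 + d(b/2)²] = 2[10³/12 + 10×1.75²] = 227.9 in³.
Direct shear f_v = P/L_w = 19.7 / 20 = 0.985 kip/in (vertical).
Torsion M = P·e = 19.7 × 13 = 256.1 kip·in.
Critical point at (x, y) = (1.75, 5) from centroid. f_tx = M·y/J = 5.618 kip/in; f_ty = M·x/J = 1.966 kip/in.
Resultant f_max = √[f_tx² + (f_v + f_ty)²] = √[5.618² + (0.985 + 1.966)²] = 6.346 kip/in.
Capacity per unit length: φr_n = 0.75 × 0.6 × 90 × (0.707 × 0.375) = 10.74 kip/in.
6.346 ≤ 10.74 → adequate.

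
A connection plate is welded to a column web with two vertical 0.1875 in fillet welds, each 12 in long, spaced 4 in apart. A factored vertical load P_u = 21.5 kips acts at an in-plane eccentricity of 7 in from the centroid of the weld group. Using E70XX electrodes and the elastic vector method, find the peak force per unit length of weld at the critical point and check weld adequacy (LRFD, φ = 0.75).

E70XX → F_EXX = 70 ksi.
Total weld length L_w = 24 in. Treat welds as unit-width lines.
Polar moment about centroid: J = 2[d³/12 + d(b/2)²] = 2[12³/12 + 12×2²] = 384 in³.
Direct shear f_v = P/L_w = 21.5 / 24 = 0.8958 kip/in (vertical).
Torsion M = P·e = 21.5 × 7 = 150.5 kip·in.
Critical point at (x, y) = (2, 6) from centroid. f_tx = M·y/J = 2.352 kip/in; f_ty = M·x/J = 0.7839 kip/in.
Resultant f_max = √[f_tx² + (f_v + f_ty)²] = √[2.352² + (0.8958 + 0.7839)²] = 2.89 kip/in.
Capacity per unit length: φr_n = 0.75 × 0.6 × 70 × (0.707 × 0.1875) = 4.176 kip/in.
2.89 ≤ 4.176 → adequate.

f_max ≈ 2.89 kip/in; adequate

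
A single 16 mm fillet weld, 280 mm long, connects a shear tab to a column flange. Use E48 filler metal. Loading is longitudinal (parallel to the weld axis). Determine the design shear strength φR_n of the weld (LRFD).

φR_n ≈ 684 kN

E48XX → F_EXX = 480 MPa.
Effective throat t_e = 0.707 × 16 = 11.31 mm.
Total length L = 280 mm; A_we = 11.31 × 280 = 3167 mm².
F_nw = 0.6 F_EXX = 0.6 × 480 = 288 MPa.
φR_n = 0.75 × 288 × 3167 × 10⁻³ = 684.1 kN.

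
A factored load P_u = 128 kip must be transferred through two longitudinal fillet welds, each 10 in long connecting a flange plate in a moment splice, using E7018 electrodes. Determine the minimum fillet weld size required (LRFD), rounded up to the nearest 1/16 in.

E70XX → F_EXX = 70 ksi.
Total weld length L = 20 in.
Required throat t_e = P_u / (φ × 0.6 F_EXX × L) = 128 / (0.75 × 0.6 × 70 × 20) = 0.2032 in.
Required leg w = t_e / 0.707 = 0.2874 in → use 5/16 in.

w = 5/16 in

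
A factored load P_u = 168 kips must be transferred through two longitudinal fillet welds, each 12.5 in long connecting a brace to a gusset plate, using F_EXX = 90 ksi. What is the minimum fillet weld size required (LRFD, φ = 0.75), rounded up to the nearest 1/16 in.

w = 1/4 in

Total weld length L = 25 in.
Required throat t_e = P_u / (φ × 0.6 F_EXX × L) = 168 / (0.75 × 0.6 × 90 × 25) = 0.1659 in.
Required leg w = t_e / 0.707 = 0.2347 in → use 1/4 in.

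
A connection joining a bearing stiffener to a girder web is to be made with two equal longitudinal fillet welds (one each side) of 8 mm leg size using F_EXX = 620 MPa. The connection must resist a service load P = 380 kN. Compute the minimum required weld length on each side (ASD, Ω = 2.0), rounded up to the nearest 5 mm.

Throat t_e = 0.707 × 8 = 5.656 mm.
r_n/Ω = (0.6 × 620 × 5.656) / 2.0 = 1052 N/mm = 1.052 kN/mm.
L_req = P / (r_n/Ω) = 380 / 1.052 = 361.2 mm total.
Per side: 361.2 / 2 = 180.6 mm.
Round up → use L = 185 mm on each side.

L = 185 mm on each side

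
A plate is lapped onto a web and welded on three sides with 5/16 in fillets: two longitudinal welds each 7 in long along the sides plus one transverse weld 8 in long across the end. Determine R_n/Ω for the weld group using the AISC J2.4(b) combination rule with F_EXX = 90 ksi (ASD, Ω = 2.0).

t_e = 0.707 × 0.3125 = 0.2209 in.
R_nwl = 0.6 × 90 × 0.2209 × 14 = 167 kip (longitudinal, 2 welds).
R_nwt = 0.6 × 90 × 0.2209 × 8 = 95.44 kip (transverse, base value).
(i) R_nwl + R_nwt = 262.5 kip; (ii) 0.85 R_nwl + 1.5 R_nwt = 285.1 kip.
R_n = max = 285.1 kip [governs: (ii)]; R_n/Ω = 142.6 kip.

R_n/Ω ≈ 143 kip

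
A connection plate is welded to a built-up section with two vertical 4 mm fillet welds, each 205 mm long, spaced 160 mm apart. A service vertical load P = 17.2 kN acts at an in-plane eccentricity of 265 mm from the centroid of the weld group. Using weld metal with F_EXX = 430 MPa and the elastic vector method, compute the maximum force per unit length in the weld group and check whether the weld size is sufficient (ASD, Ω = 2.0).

f_max ≈ 175 N/mm; adequate

Total weld length L_w = 410 mm. Treat welds as unit-width lines.
Polar moment about centroid: J = 2[d³/12 + d(b/2)²] = 2[205³/12 + 205×80²] = 4060000 mm³.
Direct shear f_v = P/L_w = 17.2×10³ / 410 = 41.95 N/mm (vertical).
Torsion M = P·e = 17.2×10³ × 265 = 4558000 N·mm.
Critical point at (x, y) = (80, 102.5) from centroid. f_tx = M·y/J = 115.1 N/mm; f_ty = M·x/J = 89.82 N/mm.
Resultant f_max = √[f_tx² + (f_v + f_ty)²] = √[115.1² + (41.95 + 89.82)²] = 174.9 N/mm.
Capacity per unit length: r_n/Ω = (1/2.0) × 0.6 × 430 × (0.707 × 4) = 364.8 N/mm.
174.9 ≤ 364.8 → adequate.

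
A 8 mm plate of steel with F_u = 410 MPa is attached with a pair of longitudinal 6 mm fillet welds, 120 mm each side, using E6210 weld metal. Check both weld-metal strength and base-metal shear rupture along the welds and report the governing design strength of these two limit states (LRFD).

E62XX → F_EXX = 620 MPa.
t_e = 0.707 × 6 = 4.242 mm; L = 240 mm.
Weld metal: φR_n = 0.75 × 0.6 × 620 × 4.242 × 240 × 10⁻³ = 284 kN.
Base metal (shear rupture): φR_n = 0.75 × 0.6 × 410 × 8 × 240 × 10⁻³ = 354.2 kN.
Governing: weld metal.

φR_n ≈ 284 kN (weld metal governs)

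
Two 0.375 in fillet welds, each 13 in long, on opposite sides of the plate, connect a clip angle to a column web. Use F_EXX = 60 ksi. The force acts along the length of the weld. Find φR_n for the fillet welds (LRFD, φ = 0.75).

φR_n ≈ 186 kips

Effective throat t_e = 0.707 × 0.375 = 0.2651 in.
Total length L = 26 in; A_we = 0.2651 × 26 = 6.893 in².
F_nw = 0.6 F_EXX = 0.6 × 60 = 36 ksi.
φR_n = 0.75 × 36 × 6.893 = 186.1 kips.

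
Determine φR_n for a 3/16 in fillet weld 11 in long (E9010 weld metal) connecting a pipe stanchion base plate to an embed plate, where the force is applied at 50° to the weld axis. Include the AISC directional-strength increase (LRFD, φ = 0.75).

E90XX → F_EXX = 90 ksi.
t_e = 0.707 × 0.1875 = 0.1326 in; A_we = 0.1326 × 11 = 1.458 in².
Directional factor: 1.0 + 0.5 sin^1.5(50°) = 1.335.
F_nw = 0.6 × 90 × 1.335 = 72.1 ksi.
φR_n = 0.75 × 72.1 × 1.458 = 78.85 kips.

φR_n ≈ 78.9 kips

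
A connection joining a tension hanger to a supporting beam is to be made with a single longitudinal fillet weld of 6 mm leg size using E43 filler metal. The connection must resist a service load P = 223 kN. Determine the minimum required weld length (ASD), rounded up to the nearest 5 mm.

E43XX → F_EXX = 430 MPa.
Throat t_e = 0.707 × 6 = 4.242 mm.
r_n/Ω = (0.6 × 430 × 4.242) / 2.0 = 547.2 N/mm = 0.5472 kN/mm.
L_req = P / (r_n/Ω) = 223 / 0.5472 = 407.5 mm total.
Round up → use L = 410 mm.

L = 410 mm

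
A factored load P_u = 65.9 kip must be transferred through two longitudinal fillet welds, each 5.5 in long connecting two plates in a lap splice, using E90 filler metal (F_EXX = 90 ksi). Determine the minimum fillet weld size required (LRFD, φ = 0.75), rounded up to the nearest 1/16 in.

Total weld length L = 11 in.
Required throat t_e = P_u / (φ × 0.6 F_EXX × L) = 65.9 / (0.75 × 0.6 × 90 × 11) = 0.1479 in.
Required leg w = t_e / 0.707 = 0.2092 in → use 1/4 in.

w = 1/4 in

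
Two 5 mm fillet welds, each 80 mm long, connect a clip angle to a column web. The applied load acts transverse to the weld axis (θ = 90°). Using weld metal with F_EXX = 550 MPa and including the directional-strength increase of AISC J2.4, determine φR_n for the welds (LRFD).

φR_n ≈ 210 kN

t_e = 0.707 × 5 = 3.535 mm; A_we = 3.535 × 160 = 565.6 mm².
Directional factor: 1.0 + 0.5 sin^1.5(90°) = 1.5.
F_nw = 0.6 × 550 × 1.5 = 495 MPa.
φR_n = 0.75 × 495 × 565.6 × 10⁻³ = 210 kN.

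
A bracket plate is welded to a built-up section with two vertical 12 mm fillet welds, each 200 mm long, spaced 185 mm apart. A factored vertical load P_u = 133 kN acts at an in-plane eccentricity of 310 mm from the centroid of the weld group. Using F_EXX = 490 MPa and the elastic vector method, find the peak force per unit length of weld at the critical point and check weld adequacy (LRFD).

Total weld length L_w = 400 mm. Treat welds as unit-width lines.
Polar moment about centroid: J = 2[d³/12 + d(b/2)²] = 2[200³/12 + 200×92.5²] = 4756000 mm³.
Direct shear f_v = P/L_w = 133×10³ / 400 = 332.5 N/mm (vertical).
Torsion M = P·e = 133×10³ × 310 = 41230000 N·mm.
Critical point at (x, y) = (92.5, 100) from centroid. f_tx = M·y/J = 866.9 N/mm; f_ty = M·x/J = 801.9 N/mm.
Resultant f_max = √[f_tx² + (f_v + f_ty)²] = √[866.9² + (332.5 + 801.9)²] = 1428 N/mm.
Capacity per unit length: φr_n = 0.75 × 0.6 × 490 × (0.707 × 12) = 1871 N/mm.
1428 ≤ 1871 → adequate.

f_max ≈ 1430 N/mm; adequate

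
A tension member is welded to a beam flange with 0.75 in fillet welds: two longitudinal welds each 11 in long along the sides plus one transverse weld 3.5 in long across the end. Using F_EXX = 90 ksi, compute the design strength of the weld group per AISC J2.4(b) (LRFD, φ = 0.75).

φR_n ≈ 548 kips

t_e = 0.707 × 0.75 = 0.5302 in.
R_nwl = 0.6 × 90 × 0.5302 × 22 = 629.9 kips (longitudinal, 2 welds).
R_nwt = 0.6 × 90 × 0.5302 × 3.5 = 100.2 kips (transverse, base value).
(i) R_nwl + R_nwt = 730.2 kips; (ii) 0.85 R_nwl + 1.5 R_nwt = 685.8 kips.
R_n = max = 730.2 kips [governs: (i)]; φR_n = 547.6 kips.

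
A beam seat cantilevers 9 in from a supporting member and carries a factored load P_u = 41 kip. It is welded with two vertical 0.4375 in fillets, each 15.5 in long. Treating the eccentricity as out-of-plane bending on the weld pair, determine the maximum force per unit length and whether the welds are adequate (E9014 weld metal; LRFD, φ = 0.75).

E90XX → F_EXX = 90 ksi.
L_w = 2 × 15.5 = 31 in; section modulus (unit throat) S = 2 × L²/6 = 80.08 in².
Direct shear f_v = P/L_w = 41/31 = 1.323 kip/in.
Moment M = P × e = 41 × 9 = 369 kip·in; bending f_b = M/S = 4.608 kip/in.
f_max = √(f_v² + f_b²) = √(1.323² + 4.608²) = 4.794 kip/in.
φr_n = 0.75 × 0.6 × 90 × (0.707 × 0.4375) = 12.53 kip/in → adequate.

f_max ≈ 4.79 kip/in; adequate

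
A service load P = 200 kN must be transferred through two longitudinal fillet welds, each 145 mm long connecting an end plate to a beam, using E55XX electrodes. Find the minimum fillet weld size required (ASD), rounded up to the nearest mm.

E55XX → F_EXX = 550 MPa.
Total weld length L = 290 mm.
Required throat t_e = P × Ω / (0.6 F_EXX × L) = 200 × 2.0 / (0.6 × 550 × 290 × 10⁻³) = 4.18 mm.
Required leg w = t_e / 0.707 = 5.912 mm → use 6 mm.

w = 6 mm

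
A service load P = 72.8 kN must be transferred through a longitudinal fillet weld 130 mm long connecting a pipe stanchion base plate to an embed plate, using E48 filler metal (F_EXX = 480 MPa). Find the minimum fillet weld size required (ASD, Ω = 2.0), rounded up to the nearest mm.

Total weld length L = 130 mm.
Required throat t_e = P × Ω / (0.6 F_EXX × L) = 72.8 × 2.0 / (0.6 × 480 × 130 × 10⁻³) = 3.889 mm.
Required leg w = t_e / 0.707 = 5.501 mm → use 6 mm.

w = 6 mm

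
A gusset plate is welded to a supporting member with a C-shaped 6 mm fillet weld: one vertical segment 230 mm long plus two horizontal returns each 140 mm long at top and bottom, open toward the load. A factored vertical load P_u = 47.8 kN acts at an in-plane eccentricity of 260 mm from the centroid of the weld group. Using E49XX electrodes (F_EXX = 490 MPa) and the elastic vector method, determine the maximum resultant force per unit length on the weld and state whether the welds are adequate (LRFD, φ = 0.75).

f_max ≈ 397 N/mm; adequate

Total weld length L_w = 510 mm. Treat welds as unit-width lines.
Centroid: x̄ = 2×140×70 / 510 = 38.43 mm from the vertical weld.
Polar moment about centroid: J = I_x + I_y = [230³/12 + 2×140×115²] + [230×38.43² + 2(140³/12 + 140×31.57²)] = 5793000 mm³.
Direct shear f_v = P/L_w = 47.8×10³ / 510 = 93.73 N/mm (vertical).
Torsion M = P·e = 47.8×10³ × 260 = 12428000 N·mm.
Critical point at (x, y) = (101.6, 115) from centroid. f_tx = M·y/J = 246.7 N/mm; f_ty = M·x/J = 217.9 N/mm.
Resultant f_max = √[f_tx² + (f_v + f_ty)²] = √[246.7² + (93.73 + 217.9)²] = 397.5 N/mm.
Capacity per unit length: φr_n = 0.75 × 0.6 × 490 × (0.707 × 6) = 935.4 N/mm.
397.5 ≤ 935.4 → adequate.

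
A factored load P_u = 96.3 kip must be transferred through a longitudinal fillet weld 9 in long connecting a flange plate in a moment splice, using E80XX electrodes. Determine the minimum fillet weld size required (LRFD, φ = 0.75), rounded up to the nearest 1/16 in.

E80XX → F_EXX = 80 ksi.
Total weld length L = 9 in.
Required throat t_e = P_u / (φ × 0.6 F_EXX × L) = 96.3 / (0.75 × 0.6 × 80 × 9) = 0.2972 in.
Required leg w = t_e / 0.707 = 0.4204 in → use 7/16 in.

w = 7/16 in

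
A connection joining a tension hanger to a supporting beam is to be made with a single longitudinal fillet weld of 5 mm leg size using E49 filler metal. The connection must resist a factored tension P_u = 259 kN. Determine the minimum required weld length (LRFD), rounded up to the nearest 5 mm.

L = 335 mm

E49XX → F_EXX = 490 MPa.
Throat t_e = 0.707 × 5 = 3.535 mm.
φr_n = 0.75 × 0.6 × 490 × 3.535 × 10⁻³ = 0.7795 kN/mm.
L_req = P_u / φr_n = 259 / 0.7795 = 332.3 mm total.
Round up → use L = 335 mm.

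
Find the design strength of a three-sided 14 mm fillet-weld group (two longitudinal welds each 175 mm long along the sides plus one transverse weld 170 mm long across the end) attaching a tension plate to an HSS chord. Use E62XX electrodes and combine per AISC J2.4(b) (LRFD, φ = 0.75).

E62XX → F_EXX = 620 MPa.
t_e = 0.707 × 14 = 9.898 mm.
R_nwl = 0.6 × 620 × 9.898 × 350 × 10⁻³ = 1289 kN (longitudinal, 2 welds).
R_nwt = 0.6 × 620 × 9.898 × 170 × 10⁻³ = 625.9 kN (transverse, base value).
(i) R_nwl + R_nwt = 1915 kN; (ii) 0.85 R_nwl + 1.5 R_nwt = 2034 kN.
R_n = max = 2034 kN [governs: (ii)]; φR_n = 1526 kN.

φR_n ≈ 1530 kN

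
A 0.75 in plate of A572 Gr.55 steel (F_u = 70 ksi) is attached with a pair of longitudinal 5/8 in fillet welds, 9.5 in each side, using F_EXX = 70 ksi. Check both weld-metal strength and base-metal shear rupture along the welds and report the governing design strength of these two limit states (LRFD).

φR_n ≈ 264 kips (weld metal governs)

t_e = 0.707 × 0.625 = 0.4419 in; L = 19 in.
Weld metal: φR_n = 0.75 × 0.6 × 70 × 0.4419 × 19 = 264.5 kips.
Base metal (shear rupture): φR_n = 0.75 × 0.6 × 70 × 0.75 × 19 = 448.9 kips.
Governing: weld metal.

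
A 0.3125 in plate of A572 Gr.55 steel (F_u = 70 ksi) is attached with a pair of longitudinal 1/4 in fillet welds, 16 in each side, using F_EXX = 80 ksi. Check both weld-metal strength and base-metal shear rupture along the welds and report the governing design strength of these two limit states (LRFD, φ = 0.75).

t_e = 0.707 × 0.25 = 0.1767 in; L = 32 in.
Weld metal: φR_n = 0.75 × 0.6 × 80 × 0.1767 × 32 = 203.6 kip.
Base metal (shear rupture): φR_n = 0.75 × 0.6 × 70 × 0.3125 × 32 = 315 kip.
Governing: weld metal.

φR_n ≈ 204 kip (weld metal governs)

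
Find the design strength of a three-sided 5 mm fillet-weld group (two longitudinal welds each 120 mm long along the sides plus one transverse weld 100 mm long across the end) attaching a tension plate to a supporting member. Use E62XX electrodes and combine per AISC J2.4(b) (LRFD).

E62XX → F_EXX = 620 MPa.
t_e = 0.707 × 5 = 3.535 mm.
R_nwl = 0.6 × 620 × 3.535 × 240 × 10⁻³ = 315.6 kN (longitudinal, 2 welds).
R_nwt = 0.6 × 620 × 3.535 × 100 × 10⁻³ = 131.5 kN (transverse, base value).
(i) R_nwl + R_nwt = 447.1 kN; (ii) 0.85 R_nwl + 1.5 R_nwt = 465.5 kN.
R_n = max = 465.5 kN [governs: (ii)]; φR_n = 349.1 kN.

φR_n ≈ 349 kN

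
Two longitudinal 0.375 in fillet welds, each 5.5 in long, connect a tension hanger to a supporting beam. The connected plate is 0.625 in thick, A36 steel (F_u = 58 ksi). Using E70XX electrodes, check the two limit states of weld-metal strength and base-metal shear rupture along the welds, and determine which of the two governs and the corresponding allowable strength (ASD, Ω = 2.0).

R_n/Ω ≈ 61.2 kip (weld metal governs)

E70XX → F_EXX = 70 ksi.
t_e = 0.707 × 0.375 = 0.2651 in; L = 11 in.
Weld metal: R_n/Ω = (1/2.0) × 0.6 × 70 × 0.2651 × 11 = 61.24 kip.
Base metal (shear rupture): R_n/Ω = (1/2.0) × 0.6 × 58 × 0.625 × 11 = 119.6 kip.
Governing: weld metal.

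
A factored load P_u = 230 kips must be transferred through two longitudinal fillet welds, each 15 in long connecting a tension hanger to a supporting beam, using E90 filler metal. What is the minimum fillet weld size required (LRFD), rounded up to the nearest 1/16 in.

E90XX → F_EXX = 90 ksi.
Total weld length L = 30 in.
Required throat t_e = P_u / (φ × 0.6 F_EXX × L) = 230 / (0.75 × 0.6 × 90 × 30) = 0.1893 in.
Required leg w = t_e / 0.707 = 0.2678 in → use 5/16 in.

w = 5/16 in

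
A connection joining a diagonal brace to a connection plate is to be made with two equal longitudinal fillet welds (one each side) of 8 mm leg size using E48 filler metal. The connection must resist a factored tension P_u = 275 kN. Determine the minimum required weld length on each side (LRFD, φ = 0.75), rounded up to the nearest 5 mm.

L = 115 mm on each side

E48XX → F_EXX = 480 MPa.
Throat t_e = 0.707 × 8 = 5.656 mm.
φr_n = 0.75 × 0.6 × 480 × 5.656 × 10⁻³ = 1.222 kN/mm.
L_req = P_u / φr_n = 275 / 1.222 = 225.1 mm total.
Per side: 225.1 / 2 = 112.5 mm.
Round up → use L = 115 mm on each side.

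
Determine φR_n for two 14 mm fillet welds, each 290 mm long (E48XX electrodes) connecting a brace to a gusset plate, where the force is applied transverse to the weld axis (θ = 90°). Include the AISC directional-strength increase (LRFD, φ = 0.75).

φR_n ≈ 1860 kN

E48XX → F_EXX = 480 MPa.
t_e = 0.707 × 14 = 9.898 mm; A_we = 9.898 × 580 = 5741 mm².
Directional factor: 1.0 + 0.5 sin^1.5(90°) = 1.5.
F_nw = 0.6 × 480 × 1.5 = 432 MPa.
φR_n = 0.75 × 432 × 5741 × 10⁻³ = 1860 kN.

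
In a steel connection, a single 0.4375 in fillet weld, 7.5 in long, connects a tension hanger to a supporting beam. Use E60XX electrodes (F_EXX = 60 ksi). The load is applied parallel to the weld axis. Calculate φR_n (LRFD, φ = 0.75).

Effective throat t_e = 0.707 × 0.4375 = 0.3093 in.
Total length L = 7.5 in; A_we = 0.3093 × 7.5 = 2.32 in².
F_nw = 0.6 F_EXX = 0.6 × 60 = 36 ksi.
φR_n = 0.75 × 36 × 2.32 = 62.64 kips.

φR_n ≈ 62.6 kips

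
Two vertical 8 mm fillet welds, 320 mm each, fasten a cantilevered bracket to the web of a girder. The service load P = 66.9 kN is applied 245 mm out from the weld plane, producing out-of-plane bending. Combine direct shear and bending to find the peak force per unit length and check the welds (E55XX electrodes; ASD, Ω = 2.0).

E55XX → F_EXX = 550 MPa.
L_w = 2 × 320 = 640 mm; section modulus (unit throat) S = 2 × L²/6 = 34130 mm².
Direct shear f_v = P/L_w = 66.9×10³/640 = 104.5 N/mm.
Moment M = P × e = 66.9×10³ × 245 = 16390000 N·mm; bending f_b = M/S = 480.2 N/mm.
f_max = √(f_v² + f_b²) = √(104.5² + 480.2²) = 491.4 N/mm.
r_n/Ω = (1/2.0) × 0.6 × 550 × (0.707 × 8) = 933.2 N/mm → adequate.

f_max ≈ 491 N/mm; adequate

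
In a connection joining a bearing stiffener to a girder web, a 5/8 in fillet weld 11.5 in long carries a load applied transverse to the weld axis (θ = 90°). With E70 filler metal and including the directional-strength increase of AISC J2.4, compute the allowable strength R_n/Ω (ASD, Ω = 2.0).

R_n/Ω ≈ 160 kips

E70XX → F_EXX = 70 ksi.
t_e = 0.707 × 0.625 = 0.4419 in; A_we = 0.4419 × 11.5 = 5.082 in².
Directional factor: 1.0 + 0.5 sin^1.5(90°) = 1.5.
F_nw = 0.6 × 70 × 1.5 = 63 ksi.
R_n/Ω = (63 × 5.082) / 2.0 = 160.1 kips.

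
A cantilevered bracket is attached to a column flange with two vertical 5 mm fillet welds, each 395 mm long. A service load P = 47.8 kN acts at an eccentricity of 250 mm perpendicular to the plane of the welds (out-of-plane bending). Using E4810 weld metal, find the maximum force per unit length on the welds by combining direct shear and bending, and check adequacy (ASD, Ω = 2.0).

E48XX → F_EXX = 480 MPa.
L_w = 2 × 395 = 790 mm; section modulus (unit throat) S = 2 × L²/6 = 52010 mm².
Direct shear f_v = P/L_w = 47.8×10³/790 = 60.51 N/mm.
Moment M = P × e = 47.8×10³ × 250 = 11950000 N·mm; bending f_b = M/S = 229.8 N/mm.
f_max = √(f_v² + f_b²) = √(60.51² + 229.8²) = 237.6 N/mm.
r_n/Ω = (1/2.0) × 0.6 × 480 × (0.707 × 5) = 509 N/mm → adequate.

f_max ≈ 238 N/mm; adequate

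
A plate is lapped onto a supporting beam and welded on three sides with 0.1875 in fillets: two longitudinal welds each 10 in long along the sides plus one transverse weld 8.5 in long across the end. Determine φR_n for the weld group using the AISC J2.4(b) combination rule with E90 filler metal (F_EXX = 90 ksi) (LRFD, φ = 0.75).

φR_n ≈ 160 kip

t_e = 0.707 × 0.1875 = 0.1326 in.
R_nwl = 0.6 × 90 × 0.1326 × 20 = 143.2 kip (longitudinal, 2 welds).
R_nwt = 0.6 × 90 × 0.1326 × 8.5 = 60.85 kip (transverse, base value).
(i) R_nwl + R_nwt = 204 kip; (ii) 0.85 R_nwl + 1.5 R_nwt = 213 kip.
R_n = max = 213 kip [governs: (ii)]; φR_n = 159.7 kip.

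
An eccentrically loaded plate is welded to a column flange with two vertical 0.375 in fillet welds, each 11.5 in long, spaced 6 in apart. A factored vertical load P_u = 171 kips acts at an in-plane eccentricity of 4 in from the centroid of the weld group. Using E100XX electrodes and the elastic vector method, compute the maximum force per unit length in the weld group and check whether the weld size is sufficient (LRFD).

f_max ≈ 14.6 kip/in; NOT adequate

E100XX → F_EXX = 100 ksi.
Total weld length L_w = 23 in. Treat welds as unit-width lines.
Polar moment about centroid: J = 2[d³/12 + d(b/2)²] = 2[11.5³/12 + 11.5×3²] = 460.5 in³.
Direct shear f_v = P/L_w = 171 / 23 = 7.435 kip/in (vertical).
Torsion M = P·e = 171 × 4 = 684 kip·in.
Critical point at (x, y) = (3, 5.75) from centroid. f_tx = M·y/J = 8.541 kip/in; f_ty = M·x/J = 4.456 kip/in.
Resultant f_max = √[f_tx² + (f_v + f_ty)²] = √[8.541² + (7.435 + 4.456)²] = 14.64 kip/in.
Capacity per unit length: φr_n = 0.75 × 0.6 × 100 × (0.707 × 0.375) = 11.93 kip/in.
14.64 > 11.93 → NOT adequate.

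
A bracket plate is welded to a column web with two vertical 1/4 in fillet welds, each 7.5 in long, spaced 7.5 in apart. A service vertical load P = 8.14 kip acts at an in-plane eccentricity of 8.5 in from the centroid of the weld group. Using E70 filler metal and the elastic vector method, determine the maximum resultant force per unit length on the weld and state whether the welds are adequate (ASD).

f_max ≈ 1.73 kip/in; adequate

E70XX → F_EXX = 70 ksi.
Total weld length L_w = 15 in. Treat welds as unit-width lines.
Polar moment about centroid: J = 2[d³/12 + d(b/2)²] = 2[7.5³/12 + 7.5×3.75²] = 281.2 in³.
Direct shear f_v = P/L_w = 8.14 / 15 = 0.5427 kip/in (vertical).
Torsion M = P·e = 8.14 × 8.5 = 69.19 kip·in.
Critical point at (x, y) = (3.75, 3.75) from centroid. f_tx = M·y/J = 0.9225 kip/in; f_ty = M·x/J = 0.9225 kip/in.
Resultant f_max = √[f_tx² + (f_v + f_ty)²] = √[0.9225² + (0.5427 + 0.9225)²] = 1.731 kip/in.
Capacity per unit length: r_n/Ω = (1/2.0) × 0.6 × 70 × (0.707 × 0.25) = 3.712 kip/in.
1.731 ≤ 3.712 → adequate.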